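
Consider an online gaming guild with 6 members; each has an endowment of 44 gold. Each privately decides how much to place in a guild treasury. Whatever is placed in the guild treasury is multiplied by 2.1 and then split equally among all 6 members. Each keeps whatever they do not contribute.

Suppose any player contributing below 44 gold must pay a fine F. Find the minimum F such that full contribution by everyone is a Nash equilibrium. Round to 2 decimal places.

28.60 gold

Given the others contribute fully, the best deviation is to contribute 0 (any partial contribution still incurs the fine and gives up units whose private return 0.3500 is below 1).
Deviating from 44 to 0 saves 44 gold but forfeits the deviator's share of the drop in the guild treasury: 2.1/6 × 44 = 15.40.
So the deviation gain is 44 − 15.40 = 28.60, and the fine must be at least 28.60 gold to wipe it out.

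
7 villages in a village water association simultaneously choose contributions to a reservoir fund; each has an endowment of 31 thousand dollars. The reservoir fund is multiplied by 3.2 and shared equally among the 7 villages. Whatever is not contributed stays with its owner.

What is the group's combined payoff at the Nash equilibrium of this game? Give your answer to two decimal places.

Each contributed unit returns 3.2/7 = 0.4571 to its contributor — below 1 — so contributing 0 is dominant for every player. At the Nash equilibrium everyone keeps their 31, and the group total is 7 × 31 = 217.

217.00 thousand dollars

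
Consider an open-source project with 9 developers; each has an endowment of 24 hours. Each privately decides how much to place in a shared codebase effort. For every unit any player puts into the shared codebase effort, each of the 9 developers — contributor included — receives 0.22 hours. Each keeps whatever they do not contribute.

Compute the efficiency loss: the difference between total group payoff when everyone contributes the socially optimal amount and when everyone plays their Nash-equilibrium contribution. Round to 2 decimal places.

211.68 hours

The private return per contributed unit is 0.22 < 1, so contributing 0 is dominant for every player. At the Nash equilibrium everyone keeps their 24, and the group total is 9 × 24 = 216.
Each contributed unit returns 1.980 to the group as a whole (0.22 to each of 9 players), which exceeds 1, so the social optimum is full contribution: group total = 1.980 × 216 = 427.68.
Efficiency loss = 427.68 − 216 = 211.68.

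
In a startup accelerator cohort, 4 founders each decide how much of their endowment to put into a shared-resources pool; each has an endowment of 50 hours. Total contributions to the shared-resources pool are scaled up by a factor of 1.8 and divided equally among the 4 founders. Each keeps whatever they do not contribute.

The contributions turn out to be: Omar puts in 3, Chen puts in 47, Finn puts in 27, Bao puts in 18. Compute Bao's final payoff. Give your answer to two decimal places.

Total contributed: 3 + 47 + 27 + 18 = 95.
Each receives 1.8 × 95 / 4 = 42.75 from the shared-resources pool.
Bao keeps 50 − 18 = 32, so Bao's payoff is 32 + 42.75 = 74.75.

74.75 hours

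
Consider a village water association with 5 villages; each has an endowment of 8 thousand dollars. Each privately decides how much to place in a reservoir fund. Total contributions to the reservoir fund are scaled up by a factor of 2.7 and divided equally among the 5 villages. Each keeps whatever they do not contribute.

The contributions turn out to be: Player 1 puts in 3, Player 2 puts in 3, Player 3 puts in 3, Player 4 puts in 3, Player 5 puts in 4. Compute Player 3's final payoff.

13.64 thousand dollars

Total contributed: 3 + 3 + 3 + 3 + 4 = 16.
Each receives 2.7 × 16 / 5 = 8.64 from the reservoir fund.
Player 3 keeps 8 − 3 = 5, so Player 3's payoff is 5 + 8.64 = 13.64.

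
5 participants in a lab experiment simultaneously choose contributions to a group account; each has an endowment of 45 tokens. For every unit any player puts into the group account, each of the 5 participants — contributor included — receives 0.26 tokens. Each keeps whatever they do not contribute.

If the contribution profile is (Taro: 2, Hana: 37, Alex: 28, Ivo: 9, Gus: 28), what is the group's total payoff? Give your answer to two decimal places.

Total contributed: 2 + 37 + 28 + 9 + 28 = 104; total kept: 5 × 45 − 104 = 121.
The group account pays out 0.26 × 5 × 104 = 135.20 in aggregate.
Group total = 121 + 135.20 = 256.20.

256.20 tokens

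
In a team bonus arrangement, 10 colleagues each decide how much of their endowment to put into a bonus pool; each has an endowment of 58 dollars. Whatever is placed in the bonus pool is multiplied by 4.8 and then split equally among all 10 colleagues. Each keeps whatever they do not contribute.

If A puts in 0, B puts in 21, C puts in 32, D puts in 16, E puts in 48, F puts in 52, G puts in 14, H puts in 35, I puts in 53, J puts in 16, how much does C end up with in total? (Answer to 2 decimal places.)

Total contributed: 0 + 21 + 32 + 16 + 48 + 52 + 14 + 35 + 53 + 16 = 287.
Each receives 4.8 × 287 / 10 = 137.76 from the bonus pool.
C keeps 58 − 32 = 26, so C's payoff is 26 + 137.76 = 163.76.

163.76 dollars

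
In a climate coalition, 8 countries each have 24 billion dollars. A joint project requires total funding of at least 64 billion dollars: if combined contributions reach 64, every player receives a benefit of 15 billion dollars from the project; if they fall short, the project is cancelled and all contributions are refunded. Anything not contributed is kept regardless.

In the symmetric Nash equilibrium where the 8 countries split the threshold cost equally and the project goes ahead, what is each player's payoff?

Equal share of the threshold: 64/8 = 8.
At this profile no one gains by cutting their contribution: any cut drops the total below 64, the project is cancelled, contributions are refunded, and the deviator ends with 24, which is less than 24 − 8 + 15 = 31. Contributing more than 8 just wastes the excess. So contributing exactly 8 is a best response.
Each player's payoff: 24 − 8 + 15 = 31.

31 billion dollars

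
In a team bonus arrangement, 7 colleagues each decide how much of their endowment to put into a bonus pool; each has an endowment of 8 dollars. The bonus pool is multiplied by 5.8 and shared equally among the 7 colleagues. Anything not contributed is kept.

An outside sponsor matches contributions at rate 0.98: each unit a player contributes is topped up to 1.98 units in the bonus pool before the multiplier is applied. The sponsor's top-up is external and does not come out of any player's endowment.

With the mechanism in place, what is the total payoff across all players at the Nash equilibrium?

With the mechanism, a contributed unit returns 5.8 × 1.98 / 7 = 1.6406 per unit of net cost to the contributor — now above 1 — so contributing fully is weakly dominant for every player.
At the Nash equilibrium everyone contributes 8. Group total payoff = 5.8 × 1.98 × 56 = 643.10.

643.10 dollars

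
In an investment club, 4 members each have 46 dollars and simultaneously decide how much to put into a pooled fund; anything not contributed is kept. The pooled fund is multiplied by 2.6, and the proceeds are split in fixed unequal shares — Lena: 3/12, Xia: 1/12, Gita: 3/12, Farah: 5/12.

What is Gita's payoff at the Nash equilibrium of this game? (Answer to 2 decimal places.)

Each unit j contributes comes back to j as 2.6 × (j's share), so j prefers to contribute only if that share exceeds 1/2.6 = 0.3846; otherwise keeping the unit dominates.
Only Farah (5/12) clears that bar, contributing 46; the remaining 3 contribute 0. Total contributed: 46.
Gita keeps 46 and receives 2.6 × 46 × 3/12 = 29.90 from the pooled fund, for a payoff of 75.90.

75.90 dollars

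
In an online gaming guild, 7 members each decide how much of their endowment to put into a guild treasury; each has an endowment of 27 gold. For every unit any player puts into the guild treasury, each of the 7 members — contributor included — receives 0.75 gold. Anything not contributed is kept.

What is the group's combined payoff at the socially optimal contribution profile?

Each contributed unit returns 5.250 to the group as a whole (0.75 to each of 7 players), which exceeds 1, so the social optimum is full contribution: group total = 5.250 × 189 = 992.25.

992.25 gold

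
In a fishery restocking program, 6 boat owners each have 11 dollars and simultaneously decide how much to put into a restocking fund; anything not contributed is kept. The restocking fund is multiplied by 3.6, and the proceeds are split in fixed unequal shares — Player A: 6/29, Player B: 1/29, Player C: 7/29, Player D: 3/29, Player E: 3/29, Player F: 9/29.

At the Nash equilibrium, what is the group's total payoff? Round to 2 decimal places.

94.60 dollars

Each unit j contributes comes back to j as 3.6 × (j's share), so j prefers to contribute only if that share exceeds 1/3.6 = 0.2778; otherwise keeping the unit dominates.
Player F alone (share 9/29) is above the threshold, contributing 11; the remaining 5 contribute 0. Total contributed: 11.
The restocking fund pays out 3.6 × 11 = 39.60 in total (split across the unequal shares, but the aggregate is all that matters for the group sum).
The 5 free-riders keep 11 each, adding 55. Group total = 55 + 39.60 = 94.60.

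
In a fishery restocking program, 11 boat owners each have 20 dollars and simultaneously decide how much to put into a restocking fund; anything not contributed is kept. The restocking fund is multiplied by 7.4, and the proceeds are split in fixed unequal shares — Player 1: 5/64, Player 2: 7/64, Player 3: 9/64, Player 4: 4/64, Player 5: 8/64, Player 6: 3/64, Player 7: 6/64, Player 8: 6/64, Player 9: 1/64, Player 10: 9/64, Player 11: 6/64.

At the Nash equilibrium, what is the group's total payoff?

476.00 dollars

For player j, contributing a unit is worthwhile iff 7.4 × (j's share) ≥ 1, i.e. iff j's share is at least 0.1351.
The shares above 0.1351 belong to Player 3 and Player 10, contributing 20 each; the remaining 9 contribute 0. Total contributed: 40.
The restocking fund pays out 7.4 × 40 = 296.00 in total (split across the unequal shares, but the aggregate is all that matters for the group sum).
The 9 free-riders keep 20 each, adding 180. Group total = 180 + 296.00 = 476.00.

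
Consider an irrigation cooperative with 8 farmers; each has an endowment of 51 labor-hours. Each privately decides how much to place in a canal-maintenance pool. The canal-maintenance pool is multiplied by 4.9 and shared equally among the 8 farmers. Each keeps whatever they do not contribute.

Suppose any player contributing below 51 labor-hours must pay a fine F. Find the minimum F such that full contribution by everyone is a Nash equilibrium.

Given the others contribute fully, the best deviation is to contribute 0 (any partial contribution still incurs the fine and gives up units whose private return 0.6125 is below 1).
Deviating from 51 to 0 saves 51 labor-hours but forfeits the deviator's share of the drop in the canal-maintenance pool: 4.9/8 × 51 = 31.24.
So the deviation gain is 51 − 31.24 = 19.76, and the fine must be at least 19.76 labor-hours to wipe it out.

19.76 labor-hours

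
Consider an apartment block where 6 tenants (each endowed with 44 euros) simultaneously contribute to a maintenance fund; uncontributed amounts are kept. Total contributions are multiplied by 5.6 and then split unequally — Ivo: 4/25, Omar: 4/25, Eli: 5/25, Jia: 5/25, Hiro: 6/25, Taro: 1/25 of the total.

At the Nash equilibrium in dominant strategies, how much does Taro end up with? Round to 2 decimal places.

A player with share s gets back 5.6·s per unit contributed, so full contribution is dominant for anyone with s > 1/5.6 = 0.1786 and zero contribution is dominant for anyone below.
Eli, Jia and Hiro are above the threshold, contributing 44 each; the remaining 3 contribute 0. Total contributed: 132.
Taro keeps 44 and receives 5.6 × 132 × 1/25 = 29.57 from the maintenance fund, for a payoff of 73.57.

73.57 euros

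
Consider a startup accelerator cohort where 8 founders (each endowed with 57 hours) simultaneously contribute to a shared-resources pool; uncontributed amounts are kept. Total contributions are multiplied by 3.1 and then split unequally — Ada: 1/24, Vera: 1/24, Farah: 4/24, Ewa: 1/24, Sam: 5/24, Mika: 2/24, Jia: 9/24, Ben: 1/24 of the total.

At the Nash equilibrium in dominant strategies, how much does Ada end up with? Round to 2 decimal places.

Player j's private return per contributed unit is 3.1 × (j's share). Contributing is weakly dominant for j when that share is at least 1/3.1 = 0.3226, and contributing 0 is dominant otherwise.
The only share above 0.3226 is Jia's 9/24, contributing 57; the remaining 7 contribute 0. Total contributed: 57.
Ada keeps 57 and receives 3.1 × 57 × 1/24 = 7.36 from the shared-resources pool, for a payoff of 64.36.

64.36 hours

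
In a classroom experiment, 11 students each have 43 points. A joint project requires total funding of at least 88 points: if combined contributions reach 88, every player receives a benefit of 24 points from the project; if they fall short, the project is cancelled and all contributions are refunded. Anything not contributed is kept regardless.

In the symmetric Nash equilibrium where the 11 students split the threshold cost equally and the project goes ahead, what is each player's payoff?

59 points

Equal share of the threshold: 88/11 = 8.
At this profile no one gains by cutting their contribution: any cut drops the total below 88, the project is cancelled, contributions are refunded, and the deviator ends with 43, which is less than 43 − 8 + 24 = 59. Contributing more than 8 just wastes the excess. So contributing exactly 8 is a best response.
Each player's payoff: 43 − 8 + 24 = 59.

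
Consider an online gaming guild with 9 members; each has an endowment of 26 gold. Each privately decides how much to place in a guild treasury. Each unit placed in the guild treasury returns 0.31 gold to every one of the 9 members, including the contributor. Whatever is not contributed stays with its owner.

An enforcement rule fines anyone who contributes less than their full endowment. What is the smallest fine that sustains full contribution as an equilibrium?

Given the others contribute fully, the best deviation is to contribute 0 (any partial contribution still incurs the fine and gives up units whose private return 0.31 is below 1).
Deviating from 26 to 0 saves 26 gold but forfeits the deviator's share of the drop in the guild treasury: 0.31 × 26 = 8.06.
So the deviation gain is 26 − 8.06 = 17.94, and the fine must be at least 17.94 gold to wipe it out.

17.94 gold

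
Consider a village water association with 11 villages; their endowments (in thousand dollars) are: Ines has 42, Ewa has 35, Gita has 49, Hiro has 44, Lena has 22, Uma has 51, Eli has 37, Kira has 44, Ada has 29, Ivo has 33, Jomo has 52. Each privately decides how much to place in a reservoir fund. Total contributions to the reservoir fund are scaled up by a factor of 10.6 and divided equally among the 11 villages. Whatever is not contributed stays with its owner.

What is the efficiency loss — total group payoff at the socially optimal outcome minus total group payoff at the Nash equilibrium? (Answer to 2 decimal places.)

The private return per contributed unit is 10.6/11 = 0.9636 < 1 for every player regardless of endowment, so the Nash equilibrium is zero contribution and the group total is Σ E_j = 42 + 35 + 49 + 44 + 22 + 51 + 37 + 44 + 29 + 33 + 52 = 438.
Each contributed unit returns 10.600 to the group, so the social optimum is full contribution by everyone: group total = 10.600 × 438 = 4642.80.
Efficiency loss = (10.600 − 1) × 438 = 4204.80.

4204.80 thousand dollars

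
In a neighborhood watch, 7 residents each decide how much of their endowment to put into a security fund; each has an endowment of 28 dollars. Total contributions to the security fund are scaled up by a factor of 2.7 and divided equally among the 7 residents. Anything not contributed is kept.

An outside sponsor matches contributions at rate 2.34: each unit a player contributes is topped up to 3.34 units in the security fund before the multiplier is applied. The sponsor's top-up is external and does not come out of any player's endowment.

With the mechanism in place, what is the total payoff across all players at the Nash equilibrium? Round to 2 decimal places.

1767.53 dollars

With the mechanism, a contributed unit returns 2.7 × 3.34 / 7 = 1.2883 per unit of net cost to the contributor — now above 1 — so contributing fully is weakly dominant for every player.
At the Nash equilibrium everyone contributes 28. Group total payoff = 2.7 × 3.34 × 196 = 1767.53.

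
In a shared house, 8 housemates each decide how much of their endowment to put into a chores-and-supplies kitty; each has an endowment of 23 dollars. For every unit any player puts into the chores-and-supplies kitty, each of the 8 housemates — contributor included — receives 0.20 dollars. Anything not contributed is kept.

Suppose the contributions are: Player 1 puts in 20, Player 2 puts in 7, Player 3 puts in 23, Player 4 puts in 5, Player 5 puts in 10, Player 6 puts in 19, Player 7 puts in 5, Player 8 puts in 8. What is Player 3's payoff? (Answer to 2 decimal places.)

Total contributed: 20 + 7 + 23 + 5 + 10 + 19 + 5 + 8 = 97.
Each receives 0.20 × 97 = 19.40 from the chores-and-supplies kitty.
Player 3 keeps 23 − 23 = 0, so Player 3's payoff is 0 + 19.40 = 19.40.

19.40 dollars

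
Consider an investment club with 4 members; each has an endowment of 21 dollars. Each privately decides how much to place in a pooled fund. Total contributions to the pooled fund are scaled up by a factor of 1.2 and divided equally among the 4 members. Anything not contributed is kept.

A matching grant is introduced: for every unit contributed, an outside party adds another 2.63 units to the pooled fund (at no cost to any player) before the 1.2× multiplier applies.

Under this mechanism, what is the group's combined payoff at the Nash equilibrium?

The effective private return per unit is now 1.2 × 3.63 / 4 = 1.0890 > 1, so every player's dominant strategy flips to full contribution.
So the Nash equilibrium is full contribution by all 4; the group earns 1.2 × 3.63 × 84 = 365.90.

365.90 dollars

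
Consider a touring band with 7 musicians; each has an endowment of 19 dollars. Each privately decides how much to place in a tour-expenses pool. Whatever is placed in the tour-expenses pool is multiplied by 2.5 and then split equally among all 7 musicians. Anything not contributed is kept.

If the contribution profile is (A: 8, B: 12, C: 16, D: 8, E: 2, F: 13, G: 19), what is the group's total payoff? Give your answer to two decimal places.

250.00 dollars

Total contributed: 8 + 12 + 16 + 8 + 2 + 13 + 19 = 78; total kept: 7 × 19 − 78 = 55.
The tour-expenses pool pays out 2.5 × 78 = 195.00 in aggregate.
Group total = 55 + 195.00 = 250.00.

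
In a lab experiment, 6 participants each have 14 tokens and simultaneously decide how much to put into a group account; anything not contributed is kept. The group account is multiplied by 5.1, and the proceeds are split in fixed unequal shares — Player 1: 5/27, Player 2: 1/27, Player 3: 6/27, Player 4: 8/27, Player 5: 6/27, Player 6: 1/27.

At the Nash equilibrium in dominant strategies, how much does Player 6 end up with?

21.93 tokens

For player j, contributing a unit is worthwhile iff 5.1 × (j's share) ≥ 1, i.e. iff j's share is at least 0.1961.
Player 3, Player 4 and Player 5 clear that bar, contributing 14 each; the remaining 3 contribute 0. Total contributed: 42.
Player 6 keeps 14 and receives 5.1 × 42 × 1/27 = 7.93 from the group account, for a payoff of 21.93.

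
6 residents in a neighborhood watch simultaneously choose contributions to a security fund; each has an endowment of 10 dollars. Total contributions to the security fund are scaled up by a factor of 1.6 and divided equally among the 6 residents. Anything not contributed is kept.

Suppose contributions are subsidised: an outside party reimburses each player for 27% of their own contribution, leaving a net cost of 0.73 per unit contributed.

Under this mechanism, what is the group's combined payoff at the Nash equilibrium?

The effective private return is (1.6/6) / 0.73 = 0.3653, which is still under 1, so the mechanism doesn't change anyone's dominant strategy: zero contribution.
Everyone keeps their endowment and the group total is 6 × 10 = 60.

60.00 dollars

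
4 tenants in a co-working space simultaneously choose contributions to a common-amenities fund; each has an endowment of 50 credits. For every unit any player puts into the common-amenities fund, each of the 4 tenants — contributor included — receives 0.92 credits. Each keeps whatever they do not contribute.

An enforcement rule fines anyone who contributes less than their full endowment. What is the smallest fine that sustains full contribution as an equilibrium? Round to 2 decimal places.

4.00 credits

Given the others contribute fully, the best deviation is to contribute 0 (any partial contribution still incurs the fine and gives up units whose private return 0.92 is below 1).
Deviating from 50 to 0 saves 50 credits but forfeits the deviator's share of the drop in the common-amenities fund: 0.92 × 50 = 46.00.
So the deviation gain is 50 − 46.00 = 4.00, and the fine must be at least 4.00 credits to wipe it out.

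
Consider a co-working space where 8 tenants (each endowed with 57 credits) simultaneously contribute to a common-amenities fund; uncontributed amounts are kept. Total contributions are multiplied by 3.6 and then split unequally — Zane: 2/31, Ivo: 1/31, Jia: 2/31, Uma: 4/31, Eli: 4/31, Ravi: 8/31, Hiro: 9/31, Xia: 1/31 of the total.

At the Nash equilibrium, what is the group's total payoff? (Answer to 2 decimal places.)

604.20 credits

Player j's private return per contributed unit is 3.6 × (j's share). Contributing is weakly dominant for j when that share is at least 1/3.6 = 0.2778, and contributing 0 is dominant otherwise.
Only Hiro (9/31) clears that bar, contributing 57; the remaining 7 contribute 0. Total contributed: 57.
The common-amenities fund pays out 3.6 × 57 = 205.20 in total (split across the unequal shares, but the aggregate is all that matters for the group sum).
The 7 free-riders keep 57 each, adding 399. Group total = 399 + 205.20 = 604.20.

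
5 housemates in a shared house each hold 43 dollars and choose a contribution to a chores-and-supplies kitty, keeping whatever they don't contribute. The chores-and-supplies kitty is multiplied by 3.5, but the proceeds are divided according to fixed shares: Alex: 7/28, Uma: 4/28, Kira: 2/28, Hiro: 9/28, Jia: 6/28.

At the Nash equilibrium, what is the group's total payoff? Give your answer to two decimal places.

Player j's private return per contributed unit is 3.5 × (j's share). Contributing is weakly dominant for j when that share is at least 1/3.5 = 0.2857, and contributing 0 is dominant otherwise.
Hiro alone (share 9/28) is above the threshold, contributing 43; the remaining 4 contribute 0. Total contributed: 43.
The chores-and-supplies kitty pays out 3.5 × 43 = 150.50 in total (split across the unequal shares, but the aggregate is all that matters for the group sum).
The 4 free-riders keep 43 each, adding 172. Group total = 172 + 150.50 = 322.50.

322.50 dollars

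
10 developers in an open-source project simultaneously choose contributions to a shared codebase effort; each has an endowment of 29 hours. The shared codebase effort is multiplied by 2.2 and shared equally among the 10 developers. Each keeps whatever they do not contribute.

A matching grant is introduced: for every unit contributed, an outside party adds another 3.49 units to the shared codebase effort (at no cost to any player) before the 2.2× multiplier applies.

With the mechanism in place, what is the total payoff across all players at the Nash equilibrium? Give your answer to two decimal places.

290.00 hours

With the mechanism, a contributed unit returns 2.2 × 4.49 / 10 = 0.9878 per unit of net cost — still below 1 — so contributing 0 remains dominant for every player.
At the Nash equilibrium no one contributes; group total payoff = 10 × 29 = 290.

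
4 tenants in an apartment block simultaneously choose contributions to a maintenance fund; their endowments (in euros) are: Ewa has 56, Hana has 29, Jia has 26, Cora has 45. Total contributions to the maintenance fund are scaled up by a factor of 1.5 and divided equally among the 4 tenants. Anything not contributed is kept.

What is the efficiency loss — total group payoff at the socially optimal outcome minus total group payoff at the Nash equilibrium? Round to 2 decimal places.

78.00 euros

The private return per contributed unit is 1.5/4 = 0.3750 < 1 for every player regardless of endowment, so the Nash equilibrium is zero contribution and the group total is Σ E_j = 56 + 29 + 26 + 45 = 156.
Each contributed unit returns 1.500 to the group, so the social optimum is full contribution by everyone: group total = 1.500 × 156 = 234.00.
Efficiency loss = (1.500 − 1) × 156 = 78.00.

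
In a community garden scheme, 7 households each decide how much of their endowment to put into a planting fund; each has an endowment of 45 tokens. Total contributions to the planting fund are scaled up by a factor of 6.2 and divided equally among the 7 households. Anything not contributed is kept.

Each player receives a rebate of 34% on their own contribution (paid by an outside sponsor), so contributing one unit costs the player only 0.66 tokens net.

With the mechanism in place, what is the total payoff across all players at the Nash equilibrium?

Under the mechanism each unit contributed yields (6.2/7) / 0.66 = 1.3420 back to its contributor per unit of net cost, which exceeds 1, making full contribution the dominant choice for everyone.
At the Nash equilibrium everyone contributes 45. Group total payoff = 7 × (45 × 0.34 + 6.2 × 45) = 2060.10.

2060.10 tokens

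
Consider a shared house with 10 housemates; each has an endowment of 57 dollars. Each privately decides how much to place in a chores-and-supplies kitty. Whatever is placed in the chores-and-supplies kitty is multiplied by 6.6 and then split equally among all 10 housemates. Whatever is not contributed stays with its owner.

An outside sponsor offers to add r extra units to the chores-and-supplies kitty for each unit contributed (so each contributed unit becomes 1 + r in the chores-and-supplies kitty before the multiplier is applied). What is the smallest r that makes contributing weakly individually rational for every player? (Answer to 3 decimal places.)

With matching at rate r, one contributed unit becomes (1 + r) in the chores-and-supplies kitty and returns 6.6 × (1 + r) / 10 to the contributor.
Setting this equal to 1: 1 + r = 10/6.6 = 1.5152.
So the minimum matching rate is r = 1.5152 − 1 = 0.515.

0.515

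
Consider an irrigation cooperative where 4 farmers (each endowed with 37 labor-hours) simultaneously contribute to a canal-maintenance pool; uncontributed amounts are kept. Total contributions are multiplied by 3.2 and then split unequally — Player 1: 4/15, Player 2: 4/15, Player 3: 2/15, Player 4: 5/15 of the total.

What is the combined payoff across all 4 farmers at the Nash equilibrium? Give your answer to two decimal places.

A player with share s gets back 3.2·s per unit contributed, so full contribution is dominant for anyone with s > 1/3.2 = 0.3125 and zero contribution is dominant for anyone below.
Player 4 alone (share 5/15) is above the threshold, contributing 37; the remaining 3 contribute 0. Total contributed: 37.
The canal-maintenance pool pays out 3.2 × 37 = 118.40 in total (split across the unequal shares, but the aggregate is all that matters for the group sum).
The 3 free-riders keep 37 each, adding 111. Group total = 111 + 118.40 = 229.40.

229.40 labor-hours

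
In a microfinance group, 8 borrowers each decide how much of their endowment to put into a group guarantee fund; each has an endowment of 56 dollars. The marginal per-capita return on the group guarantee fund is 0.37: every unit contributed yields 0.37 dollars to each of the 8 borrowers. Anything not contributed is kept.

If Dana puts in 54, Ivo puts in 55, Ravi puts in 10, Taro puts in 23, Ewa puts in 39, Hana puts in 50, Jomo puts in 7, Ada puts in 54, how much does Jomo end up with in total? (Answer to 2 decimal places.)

Total contributed: 54 + 55 + 10 + 23 + 39 + 50 + 7 + 54 = 292.
Each receives 0.37 × 292 = 108.04 from the group guarantee fund.
Jomo keeps 56 − 7 = 49, so Jomo's payoff is 49 + 108.04 = 157.04.

157.04 dollars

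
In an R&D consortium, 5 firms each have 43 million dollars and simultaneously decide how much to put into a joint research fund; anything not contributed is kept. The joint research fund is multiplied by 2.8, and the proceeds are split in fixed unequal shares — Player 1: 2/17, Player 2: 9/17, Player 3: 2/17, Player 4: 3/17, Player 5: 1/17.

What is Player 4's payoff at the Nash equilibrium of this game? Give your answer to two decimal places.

Player j's private return per contributed unit is 2.8 × (j's share). Contributing is weakly dominant for j when that share is at least 1/2.8 = 0.3571, and contributing 0 is dominant otherwise.
Player 2 alone (share 9/17) is above the threshold, contributing 43; the remaining 4 contribute 0. Total contributed: 43.
Player 4 keeps 43 and receives 2.8 × 43 × 3/17 = 21.25 from the joint research fund, for a payoff of 64.25.

64.25 million dollars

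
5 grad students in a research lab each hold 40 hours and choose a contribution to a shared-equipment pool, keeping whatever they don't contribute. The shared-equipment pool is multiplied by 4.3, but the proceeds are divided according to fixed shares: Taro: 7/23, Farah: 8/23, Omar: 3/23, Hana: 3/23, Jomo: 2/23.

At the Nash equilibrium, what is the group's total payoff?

For player j, contributing a unit is worthwhile iff 4.3 × (j's share) ≥ 1, i.e. iff j's share is at least 0.2326.
Taro and Farah clear that bar, contributing 40 each; the remaining 3 contribute 0. Total contributed: 80.
The shared-equipment pool pays out 4.3 × 80 = 344.00 in total (split across the unequal shares, but the aggregate is all that matters for the group sum).
The 3 free-riders keep 40 each, adding 120. Group total = 120 + 344.00 = 464.00.

464.00 hours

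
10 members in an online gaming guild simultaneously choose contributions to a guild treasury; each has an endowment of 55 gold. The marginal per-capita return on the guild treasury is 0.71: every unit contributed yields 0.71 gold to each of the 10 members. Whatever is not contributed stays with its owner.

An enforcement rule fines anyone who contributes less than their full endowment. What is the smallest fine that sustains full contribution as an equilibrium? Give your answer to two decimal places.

Given the others contribute fully, the best deviation is to contribute 0 (any partial contribution still incurs the fine and gives up units whose private return 0.71 is below 1).
Deviating from 55 to 0 saves 55 gold but forfeits the deviator's share of the drop in the guild treasury: 0.71 × 55 = 39.05.
So the deviation gain is 55 − 39.05 = 15.95, and the fine must be at least 15.95 gold to wipe it out.

15.95 gold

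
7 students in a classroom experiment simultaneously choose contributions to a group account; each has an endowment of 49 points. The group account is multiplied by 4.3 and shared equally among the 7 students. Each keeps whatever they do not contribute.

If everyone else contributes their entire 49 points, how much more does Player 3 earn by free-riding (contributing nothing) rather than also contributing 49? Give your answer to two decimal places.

Switching from a contribution of 49 to 0 lets Player 3 keep an extra 49 points, but lowers the group account by 49, which costs Player 3 their own share of that drop: 4.3/7 × 49 = 30.10.
Net gain = 49 − 30.10 = 18.90. The private return per contributed unit (0.6143) is below 1, so free-riding is indeed the best response regardless of what the others do.

18.90 points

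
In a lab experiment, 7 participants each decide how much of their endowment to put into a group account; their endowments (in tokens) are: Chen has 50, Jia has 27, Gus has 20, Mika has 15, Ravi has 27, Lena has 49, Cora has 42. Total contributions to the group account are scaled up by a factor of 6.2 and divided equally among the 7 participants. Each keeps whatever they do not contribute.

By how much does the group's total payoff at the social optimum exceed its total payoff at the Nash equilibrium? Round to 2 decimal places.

The private return per contributed unit is 6.2/7 = 0.8857 < 1 for every player regardless of endowment, so the Nash equilibrium is zero contribution and the group total is Σ E_j = 50 + 27 + 20 + 15 + 27 + 49 + 42 = 230.
Each contributed unit returns 6.200 to the group, so the social optimum is full contribution by everyone: group total = 6.200 × 230 = 1426.00.
Efficiency loss = (6.200 − 1) × 230 = 1196.00.

1196.00 tokens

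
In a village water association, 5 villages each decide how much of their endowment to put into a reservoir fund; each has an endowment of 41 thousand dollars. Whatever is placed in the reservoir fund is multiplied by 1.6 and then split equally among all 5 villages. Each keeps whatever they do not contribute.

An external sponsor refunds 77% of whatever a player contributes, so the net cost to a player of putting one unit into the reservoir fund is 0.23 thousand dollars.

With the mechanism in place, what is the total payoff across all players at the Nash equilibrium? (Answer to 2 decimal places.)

With the mechanism, a contributed unit returns (1.6/5) / 0.23 = 1.3913 per unit of net cost to the contributor — now above 1 — so contributing fully is weakly dominant for every player.
So the Nash equilibrium is full contribution by all 5; the group earns 5 × (41 × 0.77 + 1.6 × 41) = 485.85.

485.85 thousand dollars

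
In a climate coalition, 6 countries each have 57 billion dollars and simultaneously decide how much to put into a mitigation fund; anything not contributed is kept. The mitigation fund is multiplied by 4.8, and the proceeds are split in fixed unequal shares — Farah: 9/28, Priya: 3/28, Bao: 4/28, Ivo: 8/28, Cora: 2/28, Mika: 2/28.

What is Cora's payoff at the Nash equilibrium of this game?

Each unit j contributes comes back to j as 4.8 × (j's share), so j prefers to contribute only if that share exceeds 1/4.8 = 0.2083; otherwise keeping the unit dominates.
Farah and Ivo clear that bar, contributing 57 each; the remaining 4 contribute 0. Total contributed: 114.
Cora keeps 57 and receives 4.8 × 114 × 2/28 = 39.09 from the mitigation fund, for a payoff of 96.09.

96.09 billion dollars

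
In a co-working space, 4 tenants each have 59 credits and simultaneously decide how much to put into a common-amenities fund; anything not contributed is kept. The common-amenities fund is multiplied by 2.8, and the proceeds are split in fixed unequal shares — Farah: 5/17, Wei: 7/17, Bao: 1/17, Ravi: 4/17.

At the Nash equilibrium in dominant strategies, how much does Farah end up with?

107.59 credits

A player with share s gets back 2.8·s per unit contributed, so full contribution is dominant for anyone with s > 1/2.8 = 0.3571 and zero contribution is dominant for anyone below.
Only Wei (7/17) clears that bar, contributing 59; the remaining 3 contribute 0. Total contributed: 59.
Farah keeps 59 and receives 2.8 × 59 × 5/17 = 48.59 from the common-amenities fund, for a payoff of 107.59.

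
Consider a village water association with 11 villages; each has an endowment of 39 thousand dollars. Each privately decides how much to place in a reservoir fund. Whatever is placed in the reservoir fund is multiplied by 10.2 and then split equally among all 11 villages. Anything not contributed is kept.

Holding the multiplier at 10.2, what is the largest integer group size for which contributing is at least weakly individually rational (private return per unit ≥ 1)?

Private return per unit is 10.2/(group size), which is ≥ 1 whenever the group size is ≤ 10.2.
The largest such integer is 10.

10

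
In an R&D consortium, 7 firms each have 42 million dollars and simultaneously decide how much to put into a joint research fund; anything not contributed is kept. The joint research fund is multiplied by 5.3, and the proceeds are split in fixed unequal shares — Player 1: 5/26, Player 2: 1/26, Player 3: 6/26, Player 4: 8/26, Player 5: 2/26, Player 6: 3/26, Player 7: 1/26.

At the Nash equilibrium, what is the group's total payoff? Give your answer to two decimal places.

835.80 million dollars

A player with share s gets back 5.3·s per unit contributed, so full contribution is dominant for anyone with s > 1/5.3 = 0.1887 and zero contribution is dominant for anyone below.
Player 1, Player 3 and Player 4 clear that bar, contributing 42 each; the remaining 4 contribute 0. Total contributed: 126.
The joint research fund pays out 5.3 × 126 = 667.80 in total (split across the unequal shares, but the aggregate is all that matters for the group sum).
The 4 free-riders keep 42 each, adding 168. Group total = 168 + 667.80 = 835.80.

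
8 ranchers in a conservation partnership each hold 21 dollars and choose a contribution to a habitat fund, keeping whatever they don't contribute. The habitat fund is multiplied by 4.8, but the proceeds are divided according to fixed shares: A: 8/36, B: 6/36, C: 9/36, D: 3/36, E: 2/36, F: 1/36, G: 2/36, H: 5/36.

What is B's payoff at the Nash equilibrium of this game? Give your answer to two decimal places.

Each unit j contributes comes back to j as 4.8 × (j's share), so j prefers to contribute only if that share exceeds 1/4.8 = 0.2083; otherwise keeping the unit dominates.
The shares above 0.2083 belong to A and C, contributing 21 each; the remaining 6 contribute 0. Total contributed: 42.
B keeps 21 and receives 4.8 × 42 × 6/36 = 33.60 from the habitat fund, for a payoff of 54.60.

54.60 dollars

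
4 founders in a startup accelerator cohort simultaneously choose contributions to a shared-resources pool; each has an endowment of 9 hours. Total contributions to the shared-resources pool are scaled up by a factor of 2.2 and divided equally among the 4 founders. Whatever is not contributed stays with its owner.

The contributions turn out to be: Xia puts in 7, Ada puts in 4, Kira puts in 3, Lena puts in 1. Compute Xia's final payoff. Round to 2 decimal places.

Total contributed: 7 + 4 + 3 + 1 = 15.
Each receives 2.2 × 15 / 4 = 8.25 from the shared-resources pool.
Xia keeps 9 − 7 = 2, so Xia's payoff is 2 + 8.25 = 10.25.

10.25 hours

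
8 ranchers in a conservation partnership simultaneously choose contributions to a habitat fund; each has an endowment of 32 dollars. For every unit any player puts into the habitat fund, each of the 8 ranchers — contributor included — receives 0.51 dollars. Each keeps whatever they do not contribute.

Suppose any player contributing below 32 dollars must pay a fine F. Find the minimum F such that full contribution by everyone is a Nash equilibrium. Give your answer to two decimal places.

Given the others contribute fully, the best deviation is to contribute 0 (any partial contribution still incurs the fine and gives up units whose private return 0.51 is below 1).
Deviating from 32 to 0 saves 32 dollars but forfeits the deviator's share of the drop in the habitat fund: 0.51 × 32 = 16.32.
So the deviation gain is 32 − 16.32 = 15.68, and the fine must be at least 15.68 dollars to wipe it out.

15.68 dollars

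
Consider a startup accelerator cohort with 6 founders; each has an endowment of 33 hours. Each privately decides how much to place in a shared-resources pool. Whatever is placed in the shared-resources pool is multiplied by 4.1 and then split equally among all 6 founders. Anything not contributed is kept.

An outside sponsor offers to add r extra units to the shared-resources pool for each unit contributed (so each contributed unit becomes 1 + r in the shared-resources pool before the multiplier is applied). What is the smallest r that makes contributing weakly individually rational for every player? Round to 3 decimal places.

With matching at rate r, one contributed unit becomes (1 + r) in the shared-resources pool and returns 4.1 × (1 + r) / 6 to the contributor.
Setting this equal to 1: 1 + r = 6/4.1 = 1.4634.
So the minimum matching rate is r = 1.4634 − 1 = 0.463.

0.463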